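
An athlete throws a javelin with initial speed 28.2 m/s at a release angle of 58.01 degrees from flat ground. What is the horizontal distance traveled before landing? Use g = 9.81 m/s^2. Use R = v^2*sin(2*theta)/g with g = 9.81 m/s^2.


R = v^2 * sin(2*theta) / g
Convert angle to radians: theta = 58.01 deg = 1.0125 rad
sin(2*theta) = sin(2.0249) = 0.8986
R = 28.2^2 * 0.8986 / 9.81
R = 795.24 * 0.8986 / 9.81 = 72.8476 m

72.8476 m


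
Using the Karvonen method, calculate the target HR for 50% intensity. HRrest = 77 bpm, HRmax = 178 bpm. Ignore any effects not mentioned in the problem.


Target = HRrest + pct*(HRmax - HRrest)
Heart rate reserve = HRmax - HRrest = 178 - 77 = 101 bpm
Fraction = 50% = 0.5
Target = 77 + 0.5 * 101
Target = 77 + 50.5 = 127.5 bpm

127.5 bpm


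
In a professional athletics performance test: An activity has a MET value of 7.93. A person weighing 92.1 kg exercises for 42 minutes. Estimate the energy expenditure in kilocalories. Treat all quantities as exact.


kcal = MET * mass * time_hr
Convert time: 42 min = 0.7 hr
kcal = 7.93 * 92.1 * 0.7
kcal = 511.2471 kcal

511.2471 kcal


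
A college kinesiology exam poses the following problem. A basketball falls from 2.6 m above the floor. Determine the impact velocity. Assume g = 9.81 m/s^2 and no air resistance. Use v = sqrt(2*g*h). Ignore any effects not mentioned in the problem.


v = sqrt(2 * g * h)
v = sqrt(2 * 9.81 * 2.6)
v = sqrt(51.012) = 7.1423 m/s

7.1423 m/s


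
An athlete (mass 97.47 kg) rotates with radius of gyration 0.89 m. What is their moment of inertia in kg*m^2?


I = m * k^2
I = 97.47 * 0.89^2
I = 97.47 * 0.7921 = 77.206 kg*m^2

77.206 kg*m^2


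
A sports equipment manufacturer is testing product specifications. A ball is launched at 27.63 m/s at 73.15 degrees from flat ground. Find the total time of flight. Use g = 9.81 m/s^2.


T = 2*v*sin(theta)/g
sin(theta) = sin(73.15 deg) = 0.9571
T = 2*27.63*0.9571 / 9.81
T = 52.8875 / 9.81 = 5.3912 s

5.3912 s


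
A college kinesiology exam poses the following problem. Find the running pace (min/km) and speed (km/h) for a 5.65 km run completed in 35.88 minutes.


Pace = time / distance = 35.88 min / 5.65 km = 6.3504 min/km
Speed = distance / time_in_hours = 5.65 / 0.598 hr
Speed = 9.4482 km/h

6.3504 min/km, 9.4482 km/h


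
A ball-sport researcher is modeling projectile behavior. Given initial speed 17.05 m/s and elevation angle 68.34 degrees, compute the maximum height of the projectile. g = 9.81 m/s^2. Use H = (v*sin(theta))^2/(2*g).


H = (v*sin(theta))^2 / (2*g)
vy = v*sin(theta) = 17.05 * sin(68.34 deg) = 15.8461 m/s
H = vy^2 / (2*g) = 251.0991 / (2*9.81)
H = 251.0991 / 19.62 = 12.7981 m

12.7981 m


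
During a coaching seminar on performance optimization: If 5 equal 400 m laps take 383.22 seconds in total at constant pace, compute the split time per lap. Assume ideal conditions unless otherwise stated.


Split time = total_time / n_laps = 383.22 / 5
Split time = 76.644 s per lap

76.644 s


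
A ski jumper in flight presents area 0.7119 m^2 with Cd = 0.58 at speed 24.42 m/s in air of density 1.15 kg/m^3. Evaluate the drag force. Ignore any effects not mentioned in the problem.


Fd = 0.5 * Cd * rho * A * v^2
Fd = 0.5 * 0.58 * 1.15 * 0.7119 * 24.42^2
v^2 = 596.3364
Fd = 0.5 * 0.58 * 1.15 * 0.7119 * 596.3364 = 141.5814 N

141.5814 N


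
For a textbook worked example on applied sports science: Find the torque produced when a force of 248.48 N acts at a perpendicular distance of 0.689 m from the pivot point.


tau = F * d
tau = 248.48 * 0.689
tau = 171.2027 N*m

171.2027 N*m


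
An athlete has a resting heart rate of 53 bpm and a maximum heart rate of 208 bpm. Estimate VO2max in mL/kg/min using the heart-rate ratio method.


VO2max = 15.3 * HRmax / HRrest
VO2max = 15.3 * 208 / 53
VO2max = 3182.4 / 53 = 60.0453 mL/kg/min

60.0453 mL/kg/min


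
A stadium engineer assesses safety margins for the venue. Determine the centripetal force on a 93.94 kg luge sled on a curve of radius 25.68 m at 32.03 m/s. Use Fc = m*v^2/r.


Fc = m * v^2 / r
v^2 = 32.03^2 = 1025.9209
Fc = 93.94 * 1025.9209 / 25.68
Fc = 96375.0093 / 25.68 = 3752.9209 N

3752.9209 N


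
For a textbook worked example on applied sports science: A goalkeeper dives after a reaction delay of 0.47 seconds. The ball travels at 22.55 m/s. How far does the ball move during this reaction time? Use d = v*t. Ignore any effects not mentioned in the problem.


d = v * t
d = 22.55 * 0.47
d = 10.5985 m

10.5985 m


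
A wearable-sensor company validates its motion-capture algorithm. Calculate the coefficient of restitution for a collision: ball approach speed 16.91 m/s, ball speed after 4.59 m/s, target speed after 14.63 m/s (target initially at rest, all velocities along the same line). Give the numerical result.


e = (v2_after - v1_after) / (v1_before - v2_before)
Numerator = 14.63 - 4.59 = 10.04
Denominator = 16.91 - 0 = 16.91
e = 10.04 / 16.91 = 0.5937

0.5937


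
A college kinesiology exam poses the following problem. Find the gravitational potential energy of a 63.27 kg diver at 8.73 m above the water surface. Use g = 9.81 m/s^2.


PE = m * g * h
PE = 63.27 * 9.81 * 8.73
PE = 620.6787 * 8.73 = 5418.5251 J

5418.5251 J


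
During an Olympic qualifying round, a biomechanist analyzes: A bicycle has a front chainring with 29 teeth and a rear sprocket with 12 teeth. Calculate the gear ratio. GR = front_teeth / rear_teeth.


GR = front_teeth / rear_teeth
GR = 29 / 12
GR = 2.4167

2.4167


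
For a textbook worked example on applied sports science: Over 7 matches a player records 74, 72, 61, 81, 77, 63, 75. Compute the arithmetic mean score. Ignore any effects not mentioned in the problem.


Average = sum / n
Sum = 503
Average = 503 / 7 = 71.8571

71.8571


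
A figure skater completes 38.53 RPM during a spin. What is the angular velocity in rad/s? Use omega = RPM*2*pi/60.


omega = RPM * 2 * pi / 60
omega = 38.53 * 2 * 3.14159 / 60
omega = 242.0911 / 60 = 4.0349 rad/s

4.0349 rad/s


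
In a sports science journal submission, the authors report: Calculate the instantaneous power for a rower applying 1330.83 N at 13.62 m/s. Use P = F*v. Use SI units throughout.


P = F * v
P = 1330.83 * 13.62
P = 18125.9046 W

18125.9046 W


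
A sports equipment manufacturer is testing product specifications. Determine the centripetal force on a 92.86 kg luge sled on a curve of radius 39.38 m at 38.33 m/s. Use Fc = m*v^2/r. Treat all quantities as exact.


Fc = m * v^2 / r
v^2 = 38.33^2 = 1469.1889
Fc = 92.86 * 1469.1889 / 39.38
Fc = 136428.8813 / 39.38 = 3464.4205 N

3464.4205 N


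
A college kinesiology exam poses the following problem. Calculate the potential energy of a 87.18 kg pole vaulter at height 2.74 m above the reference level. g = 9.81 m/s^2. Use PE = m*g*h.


PE = m * g * h
PE = 87.18 * 9.81 * 2.74
PE = 855.2358 * 2.74 = 2343.3461 J

2343.3461 J


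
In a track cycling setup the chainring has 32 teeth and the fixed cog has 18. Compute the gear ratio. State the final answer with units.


GR = front_teeth / rear_teeth
GR = 32 / 18
GR = 1.7778

1.7778


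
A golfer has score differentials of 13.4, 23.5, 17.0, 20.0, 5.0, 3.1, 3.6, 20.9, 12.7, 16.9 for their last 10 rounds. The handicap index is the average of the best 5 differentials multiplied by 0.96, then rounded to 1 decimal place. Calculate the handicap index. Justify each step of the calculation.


All differentials: 13.4, 23.5, 17.0, 20.0, 5.0, 3.1, 3.6, 20.9, 12.7, 16.9
Sorted: 3.1, 3.6, 5.0, 12.7, 13.4, 16.9, 17.0, 20.0, 20.9, 23.5
Best 5: 3.1, 3.6, 5.0, 12.7, 13.4
Average of best = 37.8 / 5 = 7.56
Raw index = 7.56 * 0.96 = 7.2576
Handicap index = round(7.2576, 1) = 7.3

7.3


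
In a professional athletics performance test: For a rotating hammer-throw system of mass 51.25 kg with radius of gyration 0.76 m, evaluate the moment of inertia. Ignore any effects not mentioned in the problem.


I = m * k^2
I = 51.25 * 0.76^2
I = 51.25 * 0.5776 = 29.602 kg*m^2

29.602 kg*m^2


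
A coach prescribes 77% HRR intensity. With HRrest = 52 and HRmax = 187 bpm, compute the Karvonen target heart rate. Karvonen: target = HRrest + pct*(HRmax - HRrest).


Target = HRrest + pct*(HRmax - HRrest)
Heart rate reserve = HRmax - HRrest = 187 - 52 = 135 bpm
Fraction = 77% = 0.77
Target = 52 + 0.77 * 135
Target = 52 + 103.95 = 155.95 bpm

155.95 bpm


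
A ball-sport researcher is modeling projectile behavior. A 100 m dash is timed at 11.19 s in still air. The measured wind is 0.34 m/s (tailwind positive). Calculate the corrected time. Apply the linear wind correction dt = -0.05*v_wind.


dt = -0.05 * v_wind = -0.05 * 0.34 = -0.017 s
t_corrected = t_still + dt = 11.19 + (-0.017)
t_corrected = 11.173 s

11.173 s


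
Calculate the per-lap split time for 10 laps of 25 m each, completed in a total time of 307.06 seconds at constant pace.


Split time = total_time / n_laps = 307.06 / 10
Split time = 30.706 s per lap

30.706 s


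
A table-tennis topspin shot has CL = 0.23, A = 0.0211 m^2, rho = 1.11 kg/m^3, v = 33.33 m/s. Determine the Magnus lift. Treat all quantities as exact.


FM = 0.5 * CL * rho * A * v^2
FM = 0.5 * 0.23 * 1.11 * 0.0211 * 33.33^2
v^2 = 1110.8889
FM = 0.5 * 0.23 * 1.11 * 0.0211 * 1110.8889 = 2.9921 N

2.9921 N


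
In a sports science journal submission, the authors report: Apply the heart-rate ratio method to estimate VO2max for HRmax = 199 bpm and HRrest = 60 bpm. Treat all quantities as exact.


VO2max = 15.3 * HRmax / HRrest
VO2max = 15.3 * 199 / 60
VO2max = 3044.7 / 60 = 50.745 mL/kg/min

50.745 mL/kg/min


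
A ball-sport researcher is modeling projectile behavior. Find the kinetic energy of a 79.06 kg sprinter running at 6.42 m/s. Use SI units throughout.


KE = 0.5 * m * v^2
KE = 0.5 * 79.06 * 6.42^2
KE = 0.5 * 79.06 * 41.2164 = 1629.2843 J

1629.2843 J


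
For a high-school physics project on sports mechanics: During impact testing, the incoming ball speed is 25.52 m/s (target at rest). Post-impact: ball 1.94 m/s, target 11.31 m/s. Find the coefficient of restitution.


e = (v2_after - v1_after) / (v1_before - v2_before)
Numerator = 11.31 - 1.94 = 9.37
Denominator = 25.52 - 0 = 25.52
e = 9.37 / 25.52 = 0.3672

0.3672


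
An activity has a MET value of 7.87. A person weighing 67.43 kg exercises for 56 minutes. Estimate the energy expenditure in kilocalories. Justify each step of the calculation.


kcal = MET * mass * time_hr
Convert time: 56 min = 0.9333 hr
kcal = 7.87 * 67.43 * 0.9333
kcal = 495.2958 kcal

495.2958 kcal


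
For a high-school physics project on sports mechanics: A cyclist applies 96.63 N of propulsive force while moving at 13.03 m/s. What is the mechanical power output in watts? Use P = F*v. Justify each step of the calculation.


P = F * v
P = 96.63 * 13.03
P = 1259.0889 W

1259.0889 W


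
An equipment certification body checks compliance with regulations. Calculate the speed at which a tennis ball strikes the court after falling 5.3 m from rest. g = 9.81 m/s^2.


v = sqrt(2 * g * h)
v = sqrt(2 * 9.81 * 5.3)
v = sqrt(103.986) = 10.1974 m/s

10.1974 m/s


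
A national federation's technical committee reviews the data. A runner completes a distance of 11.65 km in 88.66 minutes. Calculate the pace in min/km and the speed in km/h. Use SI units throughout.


Pace = time / distance = 88.66 min / 11.65 km = 7.6103 min/km
Speed = distance / time_in_hours = 11.65 / 1.4777 hr
Speed = 7.8841 km/h

7.6103 min/km, 7.8841 km/h


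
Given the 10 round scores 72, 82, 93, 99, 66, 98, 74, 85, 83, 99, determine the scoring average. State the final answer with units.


Average = sum / n
Sum = 851
Average = 851 / 10 = 85.1

85.1


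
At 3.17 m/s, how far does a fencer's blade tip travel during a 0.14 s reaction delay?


d = v * t
d = 3.17 * 0.14
d = 0.4438 m

0.4438 m


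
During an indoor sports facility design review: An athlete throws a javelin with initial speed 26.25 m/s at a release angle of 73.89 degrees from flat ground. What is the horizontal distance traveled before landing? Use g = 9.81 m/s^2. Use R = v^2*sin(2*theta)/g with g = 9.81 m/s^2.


R = v^2 * sin(2*theta) / g
Convert angle to radians: theta = 73.89 deg = 1.2896 rad
sin(2*theta) = sin(2.5792) = 0.5332
R = 26.25^2 * 0.5332 / 9.81
R = 689.0625 * 0.5332 / 9.81 = 37.4504 m

37.4504 m


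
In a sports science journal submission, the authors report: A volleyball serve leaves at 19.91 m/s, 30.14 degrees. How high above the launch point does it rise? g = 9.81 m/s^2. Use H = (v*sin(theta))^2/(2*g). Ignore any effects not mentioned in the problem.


H = (v*sin(theta))^2 / (2*g)
vy = v*sin(theta) = 19.91 * sin(30.14 deg) = 9.9971 m/s
H = vy^2 / (2*g) = 99.942 / (2*9.81)
H = 99.942 / 19.62 = 5.0939 m

5.0939 m


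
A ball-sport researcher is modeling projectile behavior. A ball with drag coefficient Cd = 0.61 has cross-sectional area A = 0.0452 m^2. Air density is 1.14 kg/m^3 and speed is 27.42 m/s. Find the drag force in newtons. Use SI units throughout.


Fd = 0.5 * Cd * rho * A * v^2
Fd = 0.5 * 0.61 * 1.14 * 0.0452 * 27.42^2
v^2 = 751.8564
Fd = 0.5 * 0.61 * 1.14 * 0.0452 * 751.8564 = 11.8162 N

11.8162 N


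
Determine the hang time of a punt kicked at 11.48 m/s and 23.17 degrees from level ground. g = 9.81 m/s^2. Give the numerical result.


T = 2*v*sin(theta)/g
sin(theta) = sin(23.17 deg) = 0.3935
T = 2*11.48*0.3935 / 9.81
T = 9.0339 / 9.81 = 0.9209 s

0.9209 s


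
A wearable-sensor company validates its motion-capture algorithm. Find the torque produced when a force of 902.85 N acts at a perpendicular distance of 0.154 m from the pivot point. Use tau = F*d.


tau = F * d
tau = 902.85 * 0.154
tau = 139.0389 N*m

139.0389 N*m


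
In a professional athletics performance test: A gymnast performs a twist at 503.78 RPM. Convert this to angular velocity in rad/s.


omega = RPM * 2 * pi / 60
omega = 503.78 * 2 * 3.14159 / 60
omega = 3165.3431 / 60 = 52.7557 rad/s

52.7557 rad/s


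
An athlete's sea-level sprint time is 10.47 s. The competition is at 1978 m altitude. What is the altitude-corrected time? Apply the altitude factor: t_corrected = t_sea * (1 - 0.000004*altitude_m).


Correction factor = 1 - 0.000004 * 1978 = 0.992088
t_corrected = t_sea * factor = 10.47 * 0.992088
t_corrected = 10.3872 s

10.3872 s


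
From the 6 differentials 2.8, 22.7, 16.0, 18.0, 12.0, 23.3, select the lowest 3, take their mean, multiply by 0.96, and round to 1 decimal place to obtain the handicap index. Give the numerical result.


All differentials: 2.8, 22.7, 16.0, 18.0, 12.0, 23.3
Sorted: 2.8, 12.0, 16.0, 18.0, 22.7, 23.3
Best 3: 2.8, 12.0, 16.0
Average of best = 30.8 / 3 = 10.2667
Raw index = 10.2667 * 0.96 = 9.856
Handicap index = round(9.856, 1) = 9.9

9.9


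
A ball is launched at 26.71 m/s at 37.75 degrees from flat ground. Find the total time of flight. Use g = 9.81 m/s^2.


T = 2*v*sin(theta)/g
sin(theta) = sin(37.75 deg) = 0.6122
T = 2*26.71*0.6122 / 9.81
T = 32.7046 / 9.81 = 3.3338 s

3.3338 s


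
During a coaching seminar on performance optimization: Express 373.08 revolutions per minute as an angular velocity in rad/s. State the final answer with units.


omega = RPM * 2 * pi / 60
omega = 373.08 * 2 * 3.14159 / 60
omega = 2344.1308 / 60 = 39.0688 rad/s

39.0688 rad/s


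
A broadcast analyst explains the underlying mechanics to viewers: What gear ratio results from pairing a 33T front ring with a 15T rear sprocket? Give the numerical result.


GR = front_teeth / rear_teeth
GR = 33 / 15
GR = 2.2

2.2


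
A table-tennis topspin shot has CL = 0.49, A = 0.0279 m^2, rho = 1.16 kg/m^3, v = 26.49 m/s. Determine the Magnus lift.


FM = 0.5 * CL * rho * A * v^2
FM = 0.5 * 0.49 * 1.16 * 0.0279 * 26.49^2
v^2 = 701.7201
FM = 0.5 * 0.49 * 1.16 * 0.0279 * 701.7201 = 5.5641 N

5.5641 N


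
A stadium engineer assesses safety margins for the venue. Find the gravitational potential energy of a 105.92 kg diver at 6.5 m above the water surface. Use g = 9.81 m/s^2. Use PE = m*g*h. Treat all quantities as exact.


PE = m * g * h
PE = 105.92 * 9.81 * 6.5
PE = 1039.0752 * 6.5 = 6753.9888 J

6753.9888 J


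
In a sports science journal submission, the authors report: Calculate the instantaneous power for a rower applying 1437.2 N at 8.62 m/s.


P = F * v
P = 1437.2 * 8.62
P = 12388.664 W

12388.664 W


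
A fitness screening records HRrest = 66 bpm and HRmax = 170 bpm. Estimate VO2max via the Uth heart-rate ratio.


VO2max = 15.3 * HRmax / HRrest
VO2max = 15.3 * 170 / 66
VO2max = 2601 / 66 = 39.4091 mL/kg/min

39.4091 mL/kg/min


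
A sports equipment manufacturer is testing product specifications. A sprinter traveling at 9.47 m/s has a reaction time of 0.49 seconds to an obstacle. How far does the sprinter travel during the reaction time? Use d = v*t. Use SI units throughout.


d = v * t
d = 9.47 * 0.49
d = 4.6403 m

4.6403 m


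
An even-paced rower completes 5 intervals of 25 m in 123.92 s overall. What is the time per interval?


Split time = total_time / n_laps = 123.92 / 5
Split time = 24.784 s per lap

24.784 s


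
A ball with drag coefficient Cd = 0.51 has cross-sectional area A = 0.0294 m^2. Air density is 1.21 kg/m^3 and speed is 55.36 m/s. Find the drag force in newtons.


Fd = 0.5 * Cd * rho * A * v^2
Fd = 0.5 * 0.51 * 1.21 * 0.0294 * 55.36^2
v^2 = 3064.7296
Fd = 0.5 * 0.51 * 1.21 * 0.0294 * 3064.7296 = 27.8013 N

27.8013 N


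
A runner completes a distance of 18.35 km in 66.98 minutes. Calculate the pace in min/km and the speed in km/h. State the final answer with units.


Pace = time / distance = 66.98 min / 18.35 km = 3.6501 min/km
Speed = distance / time_in_hours = 18.35 / 1.1163 hr
Speed = 16.4377 km/h

3.6501 min/km, 16.4377 km/h


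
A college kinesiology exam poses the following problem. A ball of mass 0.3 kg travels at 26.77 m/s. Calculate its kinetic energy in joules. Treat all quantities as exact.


KE = 0.5 * m * v^2
KE = 0.5 * 0.3 * 26.77^2
KE = 0.5 * 0.3 * 716.6329 = 107.4949 J

107.4949 J


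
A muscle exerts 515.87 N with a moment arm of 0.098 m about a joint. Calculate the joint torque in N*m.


tau = F * d
tau = 515.87 * 0.098
tau = 50.5553 N*m

50.5553 N*m


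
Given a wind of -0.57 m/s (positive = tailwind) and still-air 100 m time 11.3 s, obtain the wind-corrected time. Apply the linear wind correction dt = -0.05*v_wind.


dt = -0.05 * v_wind = -0.05 * -0.57 = 0.0285 s
t_corrected = t_still + dt = 11.3 + (0.0285)
t_corrected = 11.3285 s

11.3285 s


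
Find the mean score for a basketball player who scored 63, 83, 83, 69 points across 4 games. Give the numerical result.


Average = sum / n
Sum = 298
Average = 298 / 4 = 74.5

74.5


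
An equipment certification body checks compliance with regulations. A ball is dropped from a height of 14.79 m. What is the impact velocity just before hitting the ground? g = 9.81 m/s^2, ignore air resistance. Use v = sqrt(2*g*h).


v = sqrt(2 * g * h)
v = sqrt(2 * 9.81 * 14.79)
v = sqrt(290.1798) = 17.0347 m/s

17.0347 m/s


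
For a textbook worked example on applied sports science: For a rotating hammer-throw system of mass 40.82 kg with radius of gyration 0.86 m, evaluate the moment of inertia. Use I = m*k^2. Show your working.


I = m * k^2
I = 40.82 * 0.86^2
I = 40.82 * 0.7396 = 30.1905 kg*m^2

30.1905 kg*m^2


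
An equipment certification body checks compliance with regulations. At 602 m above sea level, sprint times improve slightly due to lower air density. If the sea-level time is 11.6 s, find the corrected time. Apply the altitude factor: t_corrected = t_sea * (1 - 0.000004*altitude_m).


Correction factor = 1 - 0.000004 * 602 = 0.997592
t_corrected = t_sea * factor = 11.6 * 0.997592
t_corrected = 11.5721 s

11.5721 s


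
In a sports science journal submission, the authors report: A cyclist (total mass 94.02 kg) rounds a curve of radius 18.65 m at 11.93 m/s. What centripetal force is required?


Fc = m * v^2 / r
v^2 = 11.93^2 = 142.3249
Fc = 94.02 * 142.3249 / 18.65
Fc = 13381.3871 / 18.65 = 717.5006 N

717.5006 N


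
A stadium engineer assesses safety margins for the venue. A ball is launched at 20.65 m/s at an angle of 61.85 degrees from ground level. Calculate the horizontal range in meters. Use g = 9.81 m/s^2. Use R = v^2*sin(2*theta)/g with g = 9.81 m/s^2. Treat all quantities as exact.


R = v^2 * sin(2*theta) / g
Convert angle to radians: theta = 61.85 deg = 1.0795 rad
sin(2*theta) = sin(2.159) = 0.832
R = 20.65^2 * 0.832 / 9.81
R = 426.4225 * 0.832 / 9.81 = 36.1635 m

36.1635 m


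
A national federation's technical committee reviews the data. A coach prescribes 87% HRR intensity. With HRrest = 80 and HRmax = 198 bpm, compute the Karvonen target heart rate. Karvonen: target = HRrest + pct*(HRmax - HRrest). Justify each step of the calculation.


Target = HRrest + pct*(HRmax - HRrest)
Heart rate reserve = HRmax - HRrest = 198 - 80 = 118 bpm
Fraction = 87% = 0.87
Target = 80 + 0.87 * 118
Target = 80 + 102.66 = 182.66 bpm

182.66 bpm


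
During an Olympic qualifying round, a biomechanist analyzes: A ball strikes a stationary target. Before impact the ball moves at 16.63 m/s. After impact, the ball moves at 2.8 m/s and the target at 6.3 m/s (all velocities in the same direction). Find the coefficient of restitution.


e = (v2_after - v1_after) / (v1_before - v2_before)
Numerator = 6.3 - 2.8 = 3.5
Denominator = 16.63 - 0 = 16.63
e = 3.5 / 16.63 = 0.2105

0.2105


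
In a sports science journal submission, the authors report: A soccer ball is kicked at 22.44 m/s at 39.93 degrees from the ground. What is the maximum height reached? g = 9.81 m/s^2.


H = (v*sin(theta))^2 / (2*g)
vy = v*sin(theta) = 22.44 * sin(39.93 deg) = 14.4031 m/s
H = vy^2 / (2*g) = 207.4505 / (2*9.81)
H = 207.4505 / 19.62 = 10.5734 m

10.5734 m


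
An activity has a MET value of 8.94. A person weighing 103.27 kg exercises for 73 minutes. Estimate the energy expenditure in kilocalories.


kcal = MET * mass * time_hr
Convert time: 73 min = 1.2167 hr
kcal = 8.94 * 103.27 * 1.2167
kcal = 1123.2678 kcal

1123.2678 kcal


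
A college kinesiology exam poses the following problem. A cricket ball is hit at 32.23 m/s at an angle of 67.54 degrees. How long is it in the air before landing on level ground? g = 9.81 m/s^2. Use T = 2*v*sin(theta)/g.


T = 2*v*sin(theta)/g
sin(theta) = sin(67.54 deg) = 0.9241
T = 2*32.23*0.9241 / 9.81
T = 59.5705 / 9.81 = 6.0724 s

6.0724 s


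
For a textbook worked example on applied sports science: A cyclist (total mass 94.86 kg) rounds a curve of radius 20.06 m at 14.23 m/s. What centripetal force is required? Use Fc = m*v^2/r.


Fc = m * v^2 / r
v^2 = 14.23^2 = 202.4929
Fc = 94.86 * 202.4929 / 20.06
Fc = 19208.4765 / 20.06 = 957.5512 N

957.5512 N


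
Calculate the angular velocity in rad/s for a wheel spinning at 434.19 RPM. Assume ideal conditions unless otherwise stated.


omega = RPM * 2 * pi / 60
omega = 434.19 * 2 * 3.14159 / 60
omega = 2728.0962 / 60 = 45.4683 rad/s

45.4683 rad/s


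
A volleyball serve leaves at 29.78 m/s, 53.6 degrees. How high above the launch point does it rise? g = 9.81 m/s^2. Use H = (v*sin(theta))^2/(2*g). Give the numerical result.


H = (v*sin(theta))^2 / (2*g)
vy = v*sin(theta) = 29.78 * sin(53.6 deg) = 23.9697 m/s
H = vy^2 / (2*g) = 574.5483 / (2*9.81)
H = 574.5483 / 19.62 = 29.2838 m

29.2838 m


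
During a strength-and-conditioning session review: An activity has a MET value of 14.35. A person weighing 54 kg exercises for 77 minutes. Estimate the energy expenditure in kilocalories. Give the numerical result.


kcal = MET * mass * time_hr
Convert time: 77 min = 1.2833 hr
kcal = 14.35 * 54 * 1.2833
kcal = 994.455 kcal

994.455 kcal


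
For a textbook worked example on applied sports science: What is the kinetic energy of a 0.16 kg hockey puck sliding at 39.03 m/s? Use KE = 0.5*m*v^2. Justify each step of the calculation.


KE = 0.5 * m * v^2
KE = 0.5 * 0.16 * 39.03^2
KE = 0.5 * 0.16 * 1523.3409 = 121.8673 J

121.8673 J


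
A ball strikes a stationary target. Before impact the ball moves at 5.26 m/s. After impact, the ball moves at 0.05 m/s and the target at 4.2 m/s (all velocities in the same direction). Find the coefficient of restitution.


e = (v2_after - v1_after) / (v1_before - v2_before)
Numerator = 4.2 - 0.05 = 4.15
Denominator = 5.26 - 0 = 5.26
e = 4.15 / 5.26 = 0.789

0.789


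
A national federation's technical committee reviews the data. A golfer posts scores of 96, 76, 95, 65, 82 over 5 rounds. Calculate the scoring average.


Average = sum / n
Sum = 414
Average = 414 / 5 = 82.8

82.8


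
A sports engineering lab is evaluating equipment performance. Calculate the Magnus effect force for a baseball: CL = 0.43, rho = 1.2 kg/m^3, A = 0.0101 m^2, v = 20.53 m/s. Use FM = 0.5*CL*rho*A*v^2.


FM = 0.5 * CL * rho * A * v^2
FM = 0.5 * 0.43 * 1.2 * 0.0101 * 20.53^2
v^2 = 421.4809
FM = 0.5 * 0.43 * 1.2 * 0.0101 * 421.4809 = 1.0983 N

1.0983 N


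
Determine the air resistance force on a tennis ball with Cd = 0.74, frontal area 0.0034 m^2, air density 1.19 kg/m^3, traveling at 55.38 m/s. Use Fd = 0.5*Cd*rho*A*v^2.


Fd = 0.5 * Cd * rho * A * v^2
Fd = 0.5 * 0.74 * 1.19 * 0.0034 * 55.38^2
v^2 = 3066.9444
Fd = 0.5 * 0.74 * 1.19 * 0.0034 * 3066.9444 = 4.5913 N

4.5913 N


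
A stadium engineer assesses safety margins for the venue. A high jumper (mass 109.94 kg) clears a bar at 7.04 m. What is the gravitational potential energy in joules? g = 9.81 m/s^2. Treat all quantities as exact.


PE = m * g * h
PE = 109.94 * 9.81 * 7.04
PE = 1078.5114 * 7.04 = 7592.7203 J

7592.7203 J


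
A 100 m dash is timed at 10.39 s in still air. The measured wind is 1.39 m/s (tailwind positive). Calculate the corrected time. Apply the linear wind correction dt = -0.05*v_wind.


dt = -0.05 * v_wind = -0.05 * 1.39 = -0.0695 s
t_corrected = t_still + dt = 10.39 + (-0.0695)
t_corrected = 10.3205 s

10.3205 s


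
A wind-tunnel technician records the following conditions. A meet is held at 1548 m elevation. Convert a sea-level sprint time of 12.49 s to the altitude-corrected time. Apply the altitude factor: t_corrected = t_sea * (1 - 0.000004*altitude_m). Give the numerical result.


Correction factor = 1 - 0.000004 * 1548 = 0.993808
t_corrected = t_sea * factor = 12.49 * 0.993808
t_corrected = 12.4127 s

12.4127 s


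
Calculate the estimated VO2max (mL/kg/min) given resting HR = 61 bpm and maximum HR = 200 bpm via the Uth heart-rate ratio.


VO2max = 15.3 * HRmax / HRrest
VO2max = 15.3 * 200 / 61
VO2max = 3060 / 61 = 50.1639 mL/kg/min

50.1639 mL/kg/min


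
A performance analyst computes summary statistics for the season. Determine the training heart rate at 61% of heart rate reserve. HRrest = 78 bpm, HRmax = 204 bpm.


Target = HRrest + pct*(HRmax - HRrest)
Heart rate reserve = HRmax - HRrest = 204 - 78 = 126 bpm
Fraction = 61% = 0.61
Target = 78 + 0.61 * 126
Target = 78 + 76.86 = 154.86 bpm

154.86 bpm


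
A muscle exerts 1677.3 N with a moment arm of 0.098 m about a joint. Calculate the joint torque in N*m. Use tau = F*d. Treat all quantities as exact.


tau = F * d
tau = 1677.3 * 0.098
tau = 164.3754 N*m

164.3754 N*m


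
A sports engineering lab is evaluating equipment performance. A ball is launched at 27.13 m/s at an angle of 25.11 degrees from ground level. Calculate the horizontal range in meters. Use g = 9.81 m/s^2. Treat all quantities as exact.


R = v^2 * sin(2*theta) / g
Convert angle to radians: theta = 25.11 deg = 0.4383 rad
sin(2*theta) = sin(0.8765) = 0.7685
R = 27.13^2 * 0.7685 / 9.81
R = 736.0369 * 0.7685 / 9.81 = 57.6605 m

57.6605 m


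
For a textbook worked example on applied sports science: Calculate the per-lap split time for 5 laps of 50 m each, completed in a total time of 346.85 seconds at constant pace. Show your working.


Split time = total_time / n_laps = 346.85 / 5
Split time = 69.37 s per lap

69.37 s


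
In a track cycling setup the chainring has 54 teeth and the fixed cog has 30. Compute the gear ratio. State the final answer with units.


GR = front_teeth / rear_teeth
GR = 54 / 30
GR = 1.8

1.8


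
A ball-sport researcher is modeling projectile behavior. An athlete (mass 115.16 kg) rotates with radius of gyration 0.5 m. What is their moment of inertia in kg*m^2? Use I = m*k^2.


I = m * k^2
I = 115.16 * 0.5^2
I = 115.16 * 0.25 = 28.79 kg*m^2

28.79 kg*m^2


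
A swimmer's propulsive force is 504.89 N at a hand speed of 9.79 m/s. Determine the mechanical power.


P = F * v
P = 504.89 * 9.79
P = 4942.8731 W

4942.8731 W


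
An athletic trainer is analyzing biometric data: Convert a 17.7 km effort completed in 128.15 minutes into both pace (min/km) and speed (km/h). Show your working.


Pace = time / distance = 128.15 min / 17.7 km = 7.2401 min/km
Speed = distance / time_in_hours = 17.7 / 2.1358 hr
Speed = 8.2872 km/h

7.2401 min/km, 8.2872 km/h


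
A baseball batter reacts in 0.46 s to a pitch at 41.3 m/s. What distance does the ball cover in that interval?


d = v * t
d = 41.3 * 0.46
d = 18.998 m

18.998 m


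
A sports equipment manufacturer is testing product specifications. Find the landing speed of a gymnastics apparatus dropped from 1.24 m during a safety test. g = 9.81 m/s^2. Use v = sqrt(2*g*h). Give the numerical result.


v = sqrt(2 * g * h)
v = sqrt(2 * 9.81 * 1.24)
v = sqrt(24.3288) = 4.9324 m/s

4.9324 m/s


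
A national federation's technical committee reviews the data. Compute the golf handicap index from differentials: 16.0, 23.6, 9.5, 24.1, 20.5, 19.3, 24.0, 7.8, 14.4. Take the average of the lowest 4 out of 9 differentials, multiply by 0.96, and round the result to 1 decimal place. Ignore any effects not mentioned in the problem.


All differentials: 16.0, 23.6, 9.5, 24.1, 20.5, 19.3, 24.0, 7.8, 14.4
Sorted: 7.8, 9.5, 14.4, 16.0, 19.3, 20.5, 23.6, 24.0, 24.1
Best 4: 7.8, 9.5, 14.4, 16.0
Average of best = 47.7 / 4 = 11.925
Raw index = 11.925 * 0.96 = 11.448
Handicap index = round(11.448, 1) = 11.4

11.4


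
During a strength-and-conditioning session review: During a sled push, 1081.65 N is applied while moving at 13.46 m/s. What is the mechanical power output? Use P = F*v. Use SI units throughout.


P = F * v
P = 1081.65 * 13.46
P = 14559.009 W

14559.009 W


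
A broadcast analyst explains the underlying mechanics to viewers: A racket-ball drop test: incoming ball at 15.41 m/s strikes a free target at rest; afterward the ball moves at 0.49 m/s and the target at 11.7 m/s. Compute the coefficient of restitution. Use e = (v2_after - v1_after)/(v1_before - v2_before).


e = (v2_after - v1_after) / (v1_before - v2_before)
Numerator = 11.7 - 0.49 = 11.21
Denominator = 15.41 - 0 = 15.41
e = 11.21 / 15.41 = 0.7274

0.7274


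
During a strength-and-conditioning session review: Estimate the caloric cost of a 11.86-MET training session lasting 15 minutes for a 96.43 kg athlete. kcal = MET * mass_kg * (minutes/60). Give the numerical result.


kcal = MET * mass * time_hr
Convert time: 15 min = 0.25 hr
kcal = 11.86 * 96.43 * 0.25
kcal = 285.915 kcal

285.915 kcal


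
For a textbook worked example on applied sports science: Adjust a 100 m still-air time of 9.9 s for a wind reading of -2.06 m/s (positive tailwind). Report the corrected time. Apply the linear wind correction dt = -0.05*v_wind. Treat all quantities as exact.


dt = -0.05 * v_wind = -0.05 * -2.06 = 0.103 s
t_corrected = t_still + dt = 9.9 + (0.103)
t_corrected = 10.003 s

10.003 s


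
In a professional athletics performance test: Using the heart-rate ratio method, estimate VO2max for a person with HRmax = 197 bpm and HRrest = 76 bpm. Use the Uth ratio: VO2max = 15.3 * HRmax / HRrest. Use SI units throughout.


VO2max = 15.3 * HRmax / HRrest
VO2max = 15.3 * 197 / 76
VO2max = 3014.1 / 76 = 39.6592 mL/kg/min

39.6592 mL/kg/min


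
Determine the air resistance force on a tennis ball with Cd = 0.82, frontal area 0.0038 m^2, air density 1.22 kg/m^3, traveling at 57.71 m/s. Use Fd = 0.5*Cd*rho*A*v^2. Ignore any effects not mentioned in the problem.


Fd = 0.5 * Cd * rho * A * v^2
Fd = 0.5 * 0.82 * 1.22 * 0.0038 * 57.71^2
v^2 = 3330.4441
Fd = 0.5 * 0.82 * 1.22 * 0.0038 * 3330.4441 = 6.3304 N

6.3304 N


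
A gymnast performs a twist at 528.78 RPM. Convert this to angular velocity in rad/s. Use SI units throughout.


omega = RPM * 2 * pi / 60
omega = 528.78 * 2 * 3.14159 / 60
omega = 3322.4227 / 60 = 55.3737 rad/s

55.3737 rad/s


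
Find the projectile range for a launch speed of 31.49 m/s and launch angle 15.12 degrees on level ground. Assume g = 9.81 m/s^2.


R = v^2 * sin(2*theta) / g
Convert angle to radians: theta = 15.12 deg = 0.2639 rad
sin(2*theta) = sin(0.5278) = 0.5036
R = 31.49^2 * 0.5036 / 9.81
R = 991.6201 * 0.5036 / 9.81 = 50.9075 m

50.9075 m


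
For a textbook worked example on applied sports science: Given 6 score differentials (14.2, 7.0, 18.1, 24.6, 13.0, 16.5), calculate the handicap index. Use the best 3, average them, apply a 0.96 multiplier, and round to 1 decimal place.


All differentials: 14.2, 7.0, 18.1, 24.6, 13.0, 16.5
Sorted: 7.0, 13.0, 14.2, 16.5, 18.1, 24.6
Best 3: 7.0, 13.0, 14.2
Average of best = 34.2 / 3 = 11.4
Raw index = 11.4 * 0.96 = 10.944
Handicap index = round(10.944, 1) = 10.9

10.9


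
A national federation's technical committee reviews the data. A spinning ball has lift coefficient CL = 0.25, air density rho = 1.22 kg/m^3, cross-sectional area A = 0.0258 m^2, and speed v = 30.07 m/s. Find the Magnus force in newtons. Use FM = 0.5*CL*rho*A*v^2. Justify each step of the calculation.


FM = 0.5 * CL * rho * A * v^2
FM = 0.5 * 0.25 * 1.22 * 0.0258 * 30.07^2
v^2 = 904.2049
FM = 0.5 * 0.25 * 1.22 * 0.0258 * 904.2049 = 3.5576 N

3.5576 N


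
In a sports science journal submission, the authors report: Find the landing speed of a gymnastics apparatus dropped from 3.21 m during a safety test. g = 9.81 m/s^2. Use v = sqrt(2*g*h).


v = sqrt(2 * g * h)
v = sqrt(2 * 9.81 * 3.21)
v = sqrt(62.9802) = 7.936 m/s

7.936 m/s


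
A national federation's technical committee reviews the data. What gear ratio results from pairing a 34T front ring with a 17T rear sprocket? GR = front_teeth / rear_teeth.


GR = front_teeth / rear_teeth
GR = 34 / 17
GR = 2

2


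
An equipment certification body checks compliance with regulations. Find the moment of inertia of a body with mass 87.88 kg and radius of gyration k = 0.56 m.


I = m * k^2
I = 87.88 * 0.56^2
I = 87.88 * 0.3136 = 27.5592 kg*m^2

27.5592 kg*m^2


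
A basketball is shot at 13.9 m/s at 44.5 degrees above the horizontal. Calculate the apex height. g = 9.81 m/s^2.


H = (v*sin(theta))^2 / (2*g)
vy = v*sin(theta) = 13.9 * sin(44.5 deg) = 9.7426 m/s
H = vy^2 / (2*g) = 94.919 / (2*9.81)
H = 94.919 / 19.62 = 4.8379 m

4.8379 m


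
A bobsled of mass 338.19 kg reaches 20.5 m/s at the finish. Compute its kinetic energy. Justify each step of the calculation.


KE = 0.5 * m * v^2
KE = 0.5 * 338.19 * 20.5^2
KE = 0.5 * 338.19 * 420.25 = 71062.1738 J

71062.1738 J


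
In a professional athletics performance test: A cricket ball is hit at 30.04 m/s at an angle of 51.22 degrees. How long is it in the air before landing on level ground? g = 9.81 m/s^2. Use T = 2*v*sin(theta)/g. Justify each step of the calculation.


T = 2*v*sin(theta)/g
sin(theta) = sin(51.22 deg) = 0.7796
T = 2*30.04*0.7796 / 9.81
T = 46.8358 / 9.81 = 4.7743 s

4.7743 s


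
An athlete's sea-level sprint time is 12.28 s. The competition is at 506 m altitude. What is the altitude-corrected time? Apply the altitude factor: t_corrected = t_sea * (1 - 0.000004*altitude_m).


Correction factor = 1 - 0.000004 * 506 = 0.997976
t_corrected = t_sea * factor = 12.28 * 0.997976
t_corrected = 12.2551 s

12.2551 s


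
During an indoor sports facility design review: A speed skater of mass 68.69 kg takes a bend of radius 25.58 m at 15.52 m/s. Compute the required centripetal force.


Fc = m * v^2 / r
v^2 = 15.52^2 = 240.8704
Fc = 68.69 * 240.8704 / 25.58
Fc = 16545.3878 / 25.58 = 646.8095 N

646.8095 N


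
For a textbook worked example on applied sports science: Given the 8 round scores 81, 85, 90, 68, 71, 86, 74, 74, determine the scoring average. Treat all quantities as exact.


Average = sum / n
Sum = 629
Average = 629 / 8 = 78.625

78.625


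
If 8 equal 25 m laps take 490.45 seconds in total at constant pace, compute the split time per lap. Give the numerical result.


Split time = total_time / n_laps = 490.45 / 8
Split time = 61.3062 s per lap

61.3062 s


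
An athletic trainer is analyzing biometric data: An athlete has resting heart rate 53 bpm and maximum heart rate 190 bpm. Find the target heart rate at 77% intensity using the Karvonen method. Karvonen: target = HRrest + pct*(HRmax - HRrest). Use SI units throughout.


Target = HRrest + pct*(HRmax - HRrest)
Heart rate reserve = HRmax - HRrest = 190 - 53 = 137 bpm
Fraction = 77% = 0.77
Target = 53 + 0.77 * 137
Target = 53 + 105.49 = 158.49 bpm

158.49 bpm


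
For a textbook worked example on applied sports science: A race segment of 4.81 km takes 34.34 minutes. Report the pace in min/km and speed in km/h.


Pace = time / distance = 34.34 min / 4.81 km = 7.1393 min/km
Speed = distance / time_in_hours = 4.81 / 0.5723 hr
Speed = 8.4042 km/h

7.1393 min/km, 8.4042 km/h


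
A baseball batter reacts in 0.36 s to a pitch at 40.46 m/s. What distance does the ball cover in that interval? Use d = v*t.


d = v * t
d = 40.46 * 0.36
d = 14.5656 m

14.5656 m


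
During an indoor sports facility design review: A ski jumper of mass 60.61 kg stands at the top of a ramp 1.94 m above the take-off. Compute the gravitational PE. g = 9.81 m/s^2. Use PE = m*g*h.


PE = m * g * h
PE = 60.61 * 9.81 * 1.94
PE = 594.5841 * 1.94 = 1153.4932 J

1153.4932 J


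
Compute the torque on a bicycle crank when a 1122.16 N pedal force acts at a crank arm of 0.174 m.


tau = F * d
tau = 1122.16 * 0.174
tau = 195.2558 N*m

195.2558 N*m


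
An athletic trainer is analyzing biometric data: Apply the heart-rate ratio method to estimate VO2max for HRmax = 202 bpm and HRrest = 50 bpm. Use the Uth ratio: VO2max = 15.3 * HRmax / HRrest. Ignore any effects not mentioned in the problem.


VO2max = 15.3 * HRmax / HRrest
VO2max = 15.3 * 202 / 50
VO2max = 3090.6 / 50 = 61.812 mL/kg/min

61.812 mL/kg/min


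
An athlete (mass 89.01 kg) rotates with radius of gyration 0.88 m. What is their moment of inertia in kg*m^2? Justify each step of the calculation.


I = m * k^2
I = 89.01 * 0.88^2
I = 89.01 * 0.7744 = 68.9293 kg*m^2

68.9293 kg*m^2


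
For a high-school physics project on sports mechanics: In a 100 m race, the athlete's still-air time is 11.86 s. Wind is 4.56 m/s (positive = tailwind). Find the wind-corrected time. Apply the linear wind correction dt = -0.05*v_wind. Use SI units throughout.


dt = -0.05 * v_wind = -0.05 * 4.56 = -0.228 s
t_corrected = t_still + dt = 11.86 + (-0.228)
t_corrected = 11.632 s

11.632 s


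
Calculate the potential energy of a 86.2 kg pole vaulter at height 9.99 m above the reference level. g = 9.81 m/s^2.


PE = m * g * h
PE = 86.2 * 9.81 * 9.99
PE = 845.622 * 9.99 = 8447.7638 J

8447.7638 J


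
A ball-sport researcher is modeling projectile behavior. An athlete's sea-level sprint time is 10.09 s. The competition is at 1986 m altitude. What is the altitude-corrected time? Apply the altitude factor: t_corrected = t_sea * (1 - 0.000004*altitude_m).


Correction factor = 1 - 0.000004 * 1986 = 0.992056
t_corrected = t_sea * factor = 10.09 * 0.992056
t_corrected = 10.0098 s

10.0098 s


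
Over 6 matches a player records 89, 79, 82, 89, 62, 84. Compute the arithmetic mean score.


Average = sum / n
Sum = 485
Average = 485 / 6 = 80.8333

80.8333
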